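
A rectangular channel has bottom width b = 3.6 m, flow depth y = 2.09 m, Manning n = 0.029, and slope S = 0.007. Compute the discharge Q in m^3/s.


For a rectangular channel, the cross-sectional area A = b * y = 3.6 * 2.09 = 7.52 m^2.
The wetted perimeter P = b + 2y = 3.6 + 2*2.09 = 7.78 m.
Hydraulic radius R = A/P = 7.52/7.78 = 0.9671 m.
Velocity V = (1/n)*R^(2/3)*S^(1/2) = (1/0.029)*0.9671^(2/3)*0.007^(1/2) = 2.8214 m/s.
Discharge Q = A * V = 7.52 * 2.8214 = 21.228 m^3/s.

21.228


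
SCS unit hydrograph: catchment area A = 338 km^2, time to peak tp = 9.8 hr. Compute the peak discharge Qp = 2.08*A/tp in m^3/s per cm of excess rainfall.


SCS formula: Qp = 2.08 * A / tp.
Qp = 2.08 * 338 / 9.8
   = 703.04 / 9.8
   = 71.74 m^3/s per cm.

71.74


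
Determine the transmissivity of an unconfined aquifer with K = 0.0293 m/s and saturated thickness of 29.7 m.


Transmissivity is defined as T = K * h.
T = 0.0293 * 29.7
  = 0.8702 m^2/s.

0.8702


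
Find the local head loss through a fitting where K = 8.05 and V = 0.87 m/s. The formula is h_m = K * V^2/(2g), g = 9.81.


Minor loss formula: h_m = K * V^2/(2g).
V^2 = 0.87^2 = 0.7569.
V^2/(2g) = 0.7569 / 19.62 = 0.0386 m.
h_m = 8.05 * 0.0386 = 0.3106 m.

0.3106


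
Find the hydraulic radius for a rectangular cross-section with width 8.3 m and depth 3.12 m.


For a rectangular section:
Flow area A = b * y = 8.3 * 3.12 = 25.9 m^2.
Wetted perimeter P = b + 2y = 8.3 + 2*3.12 = 14.54 m.
Hydraulic radius R = A/P = 25.9 / 14.54 = 1.781 m.

1.781


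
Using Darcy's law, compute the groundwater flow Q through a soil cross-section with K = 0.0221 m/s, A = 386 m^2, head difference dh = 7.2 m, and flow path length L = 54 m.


Darcy's law: Q = K * A * i, where i = dh/L.
Hydraulic gradient i = 7.2 / 54 = 0.133333.
Q = 0.0221 * 386 * 0.133333
  = 1.1374 m^3/s.

1.1374


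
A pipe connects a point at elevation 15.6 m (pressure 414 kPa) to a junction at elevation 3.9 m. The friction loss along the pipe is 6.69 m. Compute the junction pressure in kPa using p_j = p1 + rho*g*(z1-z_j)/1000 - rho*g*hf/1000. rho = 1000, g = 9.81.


Junction pressure: p_j = p1 + rho*g*(z1 - z_j)/1000 - rho*g*hf/1000.
Elevation term = 1000*9.81*(15.6 - 3.9)/1000 = 114.777 kPa.
Friction term = 1000*9.81*6.69/1000 = 65.629 kPa.
p_j = 414 + 114.777 - 65.629 = 463.15 kPa.

463.15


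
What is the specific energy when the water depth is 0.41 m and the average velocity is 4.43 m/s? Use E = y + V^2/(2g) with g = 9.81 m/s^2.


Specific energy E = y + V^2/(2g).
Velocity head = V^2/(2g) = 4.43^2 / (2*9.81) = 19.6249 / 19.62 = 1.0002 m.
E = 0.41 + 1.0002 = 1.4102 m.

1.4102


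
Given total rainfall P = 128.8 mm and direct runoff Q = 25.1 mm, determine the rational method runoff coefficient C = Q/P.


The runoff coefficient C = runoff depth / rainfall depth.
C = 25.1 / 128.8
  = 0.1949.

0.1949


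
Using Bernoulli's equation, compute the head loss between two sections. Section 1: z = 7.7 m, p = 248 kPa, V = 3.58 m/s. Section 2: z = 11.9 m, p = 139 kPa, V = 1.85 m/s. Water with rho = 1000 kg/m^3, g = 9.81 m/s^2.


Total head at each section: H = z + p/(rho*g) + V^2/(2g).
H1 = 7.7 + 248*1000/(1000*9.81) + 3.58^2/(2*9.81)
   = 7.7 + 25.28 + 0.6532
   = 33.634 m.
H2 = 11.9 + 139*1000/(1000*9.81) + 1.85^2/(2*9.81)
   = 11.9 + 14.169 + 0.1744
   = 26.244 m.
h_L = H1 - H2 = 33.634 - 26.244 = 7.39 m.

7.39


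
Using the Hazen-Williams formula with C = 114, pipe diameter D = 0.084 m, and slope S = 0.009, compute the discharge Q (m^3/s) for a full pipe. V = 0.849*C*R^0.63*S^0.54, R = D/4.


For a full circular pipe, R = D/4 = 0.084/4 = 0.021 m.
V = 0.849 * 114 * 0.021^0.63 * 0.009^0.54
  = 0.849 * 114 * 0.0877 * 0.078576
  = 0.667 m/s.
Pipe area A = pi*D^2/4 = pi*0.084^2/4 = 0.0055 m^2.
Q = A * V = 0.0055 * 0.667 = 0.0037 m^3/s.

0.0037


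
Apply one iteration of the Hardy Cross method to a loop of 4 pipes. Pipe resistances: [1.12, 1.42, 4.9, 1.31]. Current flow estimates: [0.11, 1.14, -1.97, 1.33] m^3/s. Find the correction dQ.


Numerator terms (r*Q*|Q|): 1.12*0.11*|0.11| = 0.0136; 1.42*1.14*|1.14| = 1.8454; 4.9*-1.97*|-1.97| = -19.0164; 1.31*1.33*|1.33| = 2.3173.
Sum of numerator = -14.8402.
Denominator terms (r*|Q|): 1.12*|0.11| = 0.1232; 1.42*|1.14| = 1.6188; 4.9*|-1.97| = 9.653; 1.31*|1.33| = 1.7423.
2 * sum of denominator = 2 * 13.1373 = 26.2746.
dQ = --14.8402 / 26.2746 = 0.5648 m^3/s.

0.5648


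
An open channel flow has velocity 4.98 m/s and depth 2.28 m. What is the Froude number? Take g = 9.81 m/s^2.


The Froude number is defined as Fr = V / sqrt(g*y).
g*y = 9.81 * 2.28 = 22.3668.
sqrt(g*y) = sqrt(22.3668) = 4.7294.
Fr = 4.98 / 4.7294 = 1.053.

1.053


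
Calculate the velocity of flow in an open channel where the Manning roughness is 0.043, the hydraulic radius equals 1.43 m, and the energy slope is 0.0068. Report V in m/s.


Manning's equation gives V = (1/n) * R^(2/3) * S^(1/2).
First, compute R^(2/3) = 1.43^(2/3) = 1.2693.
Next, S^(1/2) = 0.0068^(1/2) = 0.082462.
Then 1/n = 1/0.043 = 23.26.
V = 23.26 * 1.2693 * 0.082462 = 2.4341 m/s.

2.4341


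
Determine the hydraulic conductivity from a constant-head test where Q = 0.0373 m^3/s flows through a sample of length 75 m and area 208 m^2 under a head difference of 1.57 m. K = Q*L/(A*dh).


From K = Q*L / (A*dh):
Numerator: Q*L = 0.0373 * 75 = 2.7975.
Denominator: A*dh = 208 * 1.57 = 326.56.
K = 2.7975 / 326.56 = 0.008567 m/s.

0.008567


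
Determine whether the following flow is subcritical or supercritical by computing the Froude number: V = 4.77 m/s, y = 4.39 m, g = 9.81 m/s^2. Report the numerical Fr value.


The Froude number is defined as Fr = V / sqrt(g*y).
g*y = 9.81 * 4.39 = 43.0659.
sqrt(g*y) = sqrt(43.0659) = 6.5625.
Fr = 4.77 / 6.5625 = 0.7269.
Since Fr < 1, the flow is subcritical.

0.7269


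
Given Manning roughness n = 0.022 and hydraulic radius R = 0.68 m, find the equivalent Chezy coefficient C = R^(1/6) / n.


The Chezy coefficient relates to Manning's n through C = R^(1/6) / n.
R^(1/6) = 0.68^(1/6) = 0.937745.
C = 0.937745 / 0.022 = 42.62 m^(1/2)/s.

42.62


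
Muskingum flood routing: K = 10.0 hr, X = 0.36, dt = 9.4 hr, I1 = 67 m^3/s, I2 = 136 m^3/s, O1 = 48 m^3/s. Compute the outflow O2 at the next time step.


Muskingum coefficients:
denom = 2*K*(1-X) + dt = 2*10.0*(1-0.36) + 9.4 = 22.2.
C0 = (dt - 2*K*X)/denom = (9.4 - 2*10.0*0.36)/22.2 = 0.0991.
C1 = (dt + 2*K*X)/denom = (9.4 + 2*10.0*0.36)/22.2 = 0.7477.
C2 = (2*K*(1-X) - dt)/denom = 0.1532.
O2 = C0*I2 + C1*I1 + C2*O1
   = 0.0991*136 + 0.7477*67 + 0.1532*48
   = 70.93 m^3/s.

70.93


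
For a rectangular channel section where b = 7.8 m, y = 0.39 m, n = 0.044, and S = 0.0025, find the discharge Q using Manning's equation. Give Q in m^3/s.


For a rectangular channel, the cross-sectional area A = b * y = 7.8 * 0.39 = 3.04 m^2.
The wetted perimeter P = b + 2y = 7.8 + 2*0.39 = 8.58 m.
Hydraulic radius R = A/P = 3.04/8.58 = 0.3545 m.
Velocity V = (1/n)*R^(2/3)*S^(1/2) = (1/0.044)*0.3545^(2/3)*0.0025^(1/2) = 0.5692 m/s.
Discharge Q = A * V = 3.04 * 0.5692 = 1.732 m^3/s.

1.732


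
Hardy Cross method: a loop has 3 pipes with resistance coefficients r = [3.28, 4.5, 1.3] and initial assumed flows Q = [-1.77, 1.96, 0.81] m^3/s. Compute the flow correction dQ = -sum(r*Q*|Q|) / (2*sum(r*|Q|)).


Numerator terms (r*Q*|Q|): 3.28*-1.77*|-1.77| = -10.2759; 4.5*1.96*|1.96| = 17.2872; 1.3*0.81*|0.81| = 0.8529.
Sum of numerator = 7.8642.
Denominator terms (r*|Q|): 3.28*|-1.77| = 5.8056; 4.5*|1.96| = 8.82; 1.3*|0.81| = 1.053.
2 * sum of denominator = 2 * 15.6786 = 31.3572.
dQ = -7.8642 / 31.3572 = -0.2508 m^3/s.

-0.2508


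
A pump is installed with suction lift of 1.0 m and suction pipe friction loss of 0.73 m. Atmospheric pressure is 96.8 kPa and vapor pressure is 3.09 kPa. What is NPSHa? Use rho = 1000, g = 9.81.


NPSHa = p_atm/(rho*g) - z_s - hf_s - p_vap/(rho*g).
p_atm/(rho*g) = 96.8*1000 / (1000*9.81) = 9.867 m.
p_vap/(rho*g) = 3.09*1000 / (1000*9.81) = 0.315 m.
NPSHa = 9.867 - 1.0 - 0.73 - 0.315
      = 7.82 m.

7.82


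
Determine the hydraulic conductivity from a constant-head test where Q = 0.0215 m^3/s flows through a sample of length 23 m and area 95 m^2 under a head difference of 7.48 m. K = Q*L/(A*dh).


From K = Q*L / (A*dh):
Numerator: Q*L = 0.0215 * 23 = 0.4945.
Denominator: A*dh = 95 * 7.48 = 710.6.
K = 0.4945 / 710.6 = 0.000696 m/s.

0.000696


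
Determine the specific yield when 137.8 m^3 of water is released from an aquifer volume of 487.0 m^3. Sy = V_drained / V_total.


Specific yield Sy = Volume drained / Total volume.
Sy = 137.8 / 487.0
   = 0.283.

0.283


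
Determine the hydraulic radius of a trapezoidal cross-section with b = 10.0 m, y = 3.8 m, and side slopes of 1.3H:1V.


For a trapezoidal section with side slope z:
A = (b + z*y)*y = (10.0 + 1.3*3.8)*3.8 = 56.772 m^2.
P = b + 2*y*sqrt(1 + z^2) = 10.0 + 2*3.8*sqrt(1 + 1.3^2) = 22.465 m.
R = A/P = 56.772 / 22.465 = 2.5271 m.

2.5271


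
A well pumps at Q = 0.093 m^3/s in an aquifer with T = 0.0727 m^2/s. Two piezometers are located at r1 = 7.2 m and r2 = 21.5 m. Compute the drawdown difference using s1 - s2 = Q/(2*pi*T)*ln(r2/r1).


Thiem equation: s1 - s2 = Q/(2*pi*T) * ln(r2/r1).
ln(r2/r1) = ln(21.5/7.2) = 1.094.
Q/(2*pi*T) = 0.093 / (2*pi*0.0727) = 0.093 / 0.4568 = 0.2036.
s1 - s2 = 0.2036 * 1.094 = 0.2227 m.

0.2227


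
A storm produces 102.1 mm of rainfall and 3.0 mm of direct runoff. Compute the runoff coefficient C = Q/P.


The runoff coefficient C = runoff depth / rainfall depth.
C = 3.0 / 102.1
  = 0.0294.

0.0294


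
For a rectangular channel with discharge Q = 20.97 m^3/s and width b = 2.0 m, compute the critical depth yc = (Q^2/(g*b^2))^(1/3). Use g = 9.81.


Using yc = (Q^2 / (g * b^2))^(1/3):
Q^2 = 20.97^2 = 439.74.
g * b^2 = 9.81 * 2.0^2 = 9.81 * 4.0 = 39.24.
Q^2 / (g*b^2) = 439.74 / 39.24 = 11.2064.
yc = 11.2064^(1/3) = 2.2378 m.

2.2378


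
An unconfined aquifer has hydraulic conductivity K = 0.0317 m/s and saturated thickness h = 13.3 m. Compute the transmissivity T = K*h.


Transmissivity is defined as T = K * h.
T = 0.0317 * 13.3
  = 0.4216 m^2/s.

0.4216


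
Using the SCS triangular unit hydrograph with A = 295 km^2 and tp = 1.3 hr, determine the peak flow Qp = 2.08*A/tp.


SCS formula: Qp = 2.08 * A / tp.
Qp = 2.08 * 295 / 1.3
   = 613.6 / 1.3
   = 472.0 m^3/s per cm.

472.0


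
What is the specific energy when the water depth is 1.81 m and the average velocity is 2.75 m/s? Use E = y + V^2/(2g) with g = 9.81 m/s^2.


Specific energy E = y + V^2/(2g).
Velocity head = V^2/(2g) = 2.75^2 / (2*9.81) = 7.5625 / 19.62 = 0.3854 m.
E = 1.81 + 0.3854 = 2.1954 m.

2.1954


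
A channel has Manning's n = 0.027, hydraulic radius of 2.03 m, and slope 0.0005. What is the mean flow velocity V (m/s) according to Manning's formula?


Manning's equation gives V = (1/n) * R^(2/3) * S^(1/2).
First, compute R^(2/3) = 2.03^(2/3) = 1.6032.
Next, S^(1/2) = 0.0005^(1/2) = 0.022361.
Then 1/n = 1/0.027 = 37.04.
V = 37.04 * 1.6032 * 0.022361 = 1.3278 m/s.

1.3278


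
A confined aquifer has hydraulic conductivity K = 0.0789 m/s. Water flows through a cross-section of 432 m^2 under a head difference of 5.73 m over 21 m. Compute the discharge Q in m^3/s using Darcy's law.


Darcy's law: Q = K * A * i, where i = dh/L.
Hydraulic gradient i = 5.73 / 21 = 0.272857.
Q = 0.0789 * 432 * 0.272857
  = 9.3003 m^3/s.

9.3003


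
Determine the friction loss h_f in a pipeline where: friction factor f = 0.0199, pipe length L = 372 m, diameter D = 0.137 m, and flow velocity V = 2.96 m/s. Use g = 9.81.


Darcy-Weisbach equation: h_f = f * (L/D) * V^2/(2g).
f * L/D = 0.0199 * 372/0.137 = 54.035.
V^2/(2g) = 2.96^2 / (2*9.81) = 8.7616 / 19.62 = 0.4466 m.
h_f = 54.035 * 0.4466 = 24.13 m.

24.13


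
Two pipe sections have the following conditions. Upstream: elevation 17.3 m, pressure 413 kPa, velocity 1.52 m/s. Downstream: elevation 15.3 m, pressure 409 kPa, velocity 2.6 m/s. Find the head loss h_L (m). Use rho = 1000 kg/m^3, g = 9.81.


Total head at each section: H = z + p/(rho*g) + V^2/(2g).
H1 = 17.3 + 413*1000/(1000*9.81) + 1.52^2/(2*9.81)
   = 17.3 + 42.1 + 0.1178
   = 59.518 m.
H2 = 15.3 + 409*1000/(1000*9.81) + 2.6^2/(2*9.81)
   = 15.3 + 41.692 + 0.3445
   = 57.337 m.
h_L = H1 - H2 = 59.518 - 57.337 = 2.181 m.

2.181


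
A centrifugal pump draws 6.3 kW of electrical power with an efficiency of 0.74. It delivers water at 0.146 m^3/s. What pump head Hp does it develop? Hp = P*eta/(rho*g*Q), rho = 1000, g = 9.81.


Pump head formula: Hp = P * eta / (rho * g * Q).
Numerator: P * eta = 6.3 * 1000 * 0.74 = 4662.0 W.
Denominator: rho * g * Q = 1000 * 9.81 * 0.146 = 1432.26.
Hp = 4662.0 / 1432.26 = 3.25 m.

3.25


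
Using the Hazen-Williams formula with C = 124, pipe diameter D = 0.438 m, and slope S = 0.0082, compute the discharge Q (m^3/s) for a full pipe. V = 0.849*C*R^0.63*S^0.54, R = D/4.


For a full circular pipe, R = D/4 = 0.438/4 = 0.1095 m.
V = 0.849 * 124 * 0.1095^0.63 * 0.0082^0.54
  = 0.849 * 124 * 0.248217 * 0.074724
  = 1.9526 m/s.
Pipe area A = pi*D^2/4 = pi*0.438^2/4 = 0.1507 m^2.
Q = A * V = 0.1507 * 1.9526 = 0.2942 m^3/s.

0.2942


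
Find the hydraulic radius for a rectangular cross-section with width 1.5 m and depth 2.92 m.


For a rectangular section:
Flow area A = b * y = 1.5 * 2.92 = 4.38 m^2.
Wetted perimeter P = b + 2y = 1.5 + 2*2.92 = 7.34 m.
Hydraulic radius R = A/P = 4.38 / 7.34 = 0.5967 m.

0.5967


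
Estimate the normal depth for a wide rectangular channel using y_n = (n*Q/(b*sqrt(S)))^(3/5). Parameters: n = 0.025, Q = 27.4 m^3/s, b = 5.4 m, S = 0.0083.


We use the wide-channel approximation y_n = (n*Q/(b*sqrt(S)))^(3/5).
sqrt(S) = sqrt(0.0083) = 0.091104.
Numerator: n*Q = 0.025 * 27.4 = 0.685.
Denominator: b*sqrt(S) = 5.4 * 0.091104 = 0.491962.
arg = 1.3924.
y_n = 1.3924^(3/5) = 1.2197 m.

1.2197


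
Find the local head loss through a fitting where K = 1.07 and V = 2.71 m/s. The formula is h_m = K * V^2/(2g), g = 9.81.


Minor loss formula: h_m = K * V^2/(2g).
V^2 = 2.71^2 = 7.3441.
V^2/(2g) = 7.3441 / 19.62 = 0.3743 m.
h_m = 1.07 * 0.3743 = 0.4005 m.

0.4005


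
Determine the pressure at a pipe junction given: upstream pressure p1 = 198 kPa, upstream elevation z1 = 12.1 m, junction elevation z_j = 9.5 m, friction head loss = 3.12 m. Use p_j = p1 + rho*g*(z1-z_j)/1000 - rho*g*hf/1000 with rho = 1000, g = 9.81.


Junction pressure: p_j = p1 + rho*g*(z1 - z_j)/1000 - rho*g*hf/1000.
Elevation term = 1000*9.81*(12.1 - 9.5)/1000 = 25.506 kPa.
Friction term = 1000*9.81*3.12/1000 = 30.607 kPa.
p_j = 198 + 25.506 - 30.607 = 192.9 kPa.

192.9


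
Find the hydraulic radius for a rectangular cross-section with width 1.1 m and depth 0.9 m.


For a rectangular section:
Flow area A = b * y = 1.1 * 0.9 = 0.99 m^2.
Wetted perimeter P = b + 2y = 1.1 + 2*0.9 = 2.9 m.
Hydraulic radius R = A/P = 0.99 / 2.9 = 0.3414 m.

0.3414


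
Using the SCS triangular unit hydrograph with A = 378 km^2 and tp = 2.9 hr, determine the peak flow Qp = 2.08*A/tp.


SCS formula: Qp = 2.08 * A / tp.
Qp = 2.08 * 378 / 2.9
   = 786.24 / 2.9
   = 271.12 m^3/s per cm.

271.12


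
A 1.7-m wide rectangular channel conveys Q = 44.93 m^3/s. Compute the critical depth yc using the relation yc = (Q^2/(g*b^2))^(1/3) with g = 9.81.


Using yc = (Q^2 / (g * b^2))^(1/3):
Q^2 = 44.93^2 = 2018.7.
g * b^2 = 9.81 * 1.7^2 = 9.81 * 2.89 = 28.35.
Q^2 / (g*b^2) = 2018.7 / 28.35 = 71.2063.
yc = 71.2063^(1/3) = 4.1448 m.

4.1448


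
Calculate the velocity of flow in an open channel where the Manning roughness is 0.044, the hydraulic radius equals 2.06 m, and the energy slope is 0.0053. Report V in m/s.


Manning's equation gives V = (1/n) * R^(2/3) * S^(1/2).
First, compute R^(2/3) = 2.06^(2/3) = 1.619.
Next, S^(1/2) = 0.0053^(1/2) = 0.072801.
Then 1/n = 1/0.044 = 22.73.
V = 22.73 * 1.619 * 0.072801 = 2.6787 m/s.

2.6787


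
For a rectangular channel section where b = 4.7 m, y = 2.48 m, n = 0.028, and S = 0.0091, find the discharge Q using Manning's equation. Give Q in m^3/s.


For a rectangular channel, the cross-sectional area A = b * y = 4.7 * 2.48 = 11.66 m^2.
The wetted perimeter P = b + 2y = 4.7 + 2*2.48 = 9.66 m.
Hydraulic radius R = A/P = 11.66/9.66 = 1.2066 m.
Velocity V = (1/n)*R^(2/3)*S^(1/2) = (1/0.028)*1.2066^(2/3)*0.0091^(1/2) = 3.8614 m/s.
Discharge Q = A * V = 11.66 * 3.8614 = 45.008 m^3/s.

45.008


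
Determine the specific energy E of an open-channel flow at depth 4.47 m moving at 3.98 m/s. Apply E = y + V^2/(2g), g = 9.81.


Specific energy E = y + V^2/(2g).
Velocity head = V^2/(2g) = 3.98^2 / (2*9.81) = 15.8404 / 19.62 = 0.8074 m.
E = 4.47 + 0.8074 = 5.2774 m.

5.2774


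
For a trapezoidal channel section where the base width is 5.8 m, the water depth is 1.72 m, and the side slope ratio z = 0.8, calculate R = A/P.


For a trapezoidal section with side slope z:
A = (b + z*y)*y = (5.8 + 0.8*1.72)*1.72 = 12.343 m^2.
P = b + 2*y*sqrt(1 + z^2) = 5.8 + 2*1.72*sqrt(1 + 0.8^2) = 10.205 m.
R = A/P = 12.343 / 10.205 = 1.2094 m.

1.2094


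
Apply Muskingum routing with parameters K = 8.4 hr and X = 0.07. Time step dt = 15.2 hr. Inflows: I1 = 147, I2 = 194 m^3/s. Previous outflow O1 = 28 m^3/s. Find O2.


Muskingum coefficients:
denom = 2*K*(1-X) + dt = 2*8.4*(1-0.07) + 15.2 = 30.824.
C0 = (dt - 2*K*X)/denom = (15.2 - 2*8.4*0.07)/30.824 = 0.455.
C1 = (dt + 2*K*X)/denom = (15.2 + 2*8.4*0.07)/30.824 = 0.5313.
C2 = (2*K*(1-X) - dt)/denom = 0.0138.
O2 = C0*I2 + C1*I1 + C2*O1
   = 0.455*194 + 0.5313*147 + 0.0138*28
   = 166.75 m^3/s.

166.75


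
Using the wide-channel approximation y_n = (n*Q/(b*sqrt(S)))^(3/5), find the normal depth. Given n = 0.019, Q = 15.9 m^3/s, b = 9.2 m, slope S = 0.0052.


We use the wide-channel approximation y_n = (n*Q/(b*sqrt(S)))^(3/5).
sqrt(S) = sqrt(0.0052) = 0.072111.
Numerator: n*Q = 0.019 * 15.9 = 0.3021.
Denominator: b*sqrt(S) = 9.2 * 0.072111 = 0.663421.
arg = 0.4554.
y_n = 0.4554^(3/5) = 0.6238 m.

0.6238


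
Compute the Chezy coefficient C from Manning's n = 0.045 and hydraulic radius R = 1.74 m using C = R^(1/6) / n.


The Chezy coefficient relates to Manning's n through C = R^(1/6) / n.
R^(1/6) = 1.74^(1/6) = 1.096709.
C = 1.096709 / 0.045 = 24.37 m^(1/2)/s.

24.37


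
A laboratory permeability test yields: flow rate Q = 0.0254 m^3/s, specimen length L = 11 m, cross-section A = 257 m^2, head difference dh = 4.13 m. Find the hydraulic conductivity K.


From K = Q*L / (A*dh):
Numerator: Q*L = 0.0254 * 11 = 0.2794.
Denominator: A*dh = 257 * 4.13 = 1061.41.
K = 0.2794 / 1061.41 = 0.000263 m/s.

0.000263


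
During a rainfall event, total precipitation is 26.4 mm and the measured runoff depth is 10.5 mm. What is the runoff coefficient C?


The runoff coefficient C = runoff depth / rainfall depth.
C = 10.5 / 26.4
  = 0.3977.

0.3977


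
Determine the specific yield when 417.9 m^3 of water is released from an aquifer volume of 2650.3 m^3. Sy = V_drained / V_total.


Specific yield Sy = Volume drained / Total volume.
Sy = 417.9 / 2650.3
   = 0.1577.

0.1577


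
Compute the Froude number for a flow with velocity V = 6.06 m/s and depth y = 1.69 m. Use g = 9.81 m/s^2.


The Froude number is defined as Fr = V / sqrt(g*y).
g*y = 9.81 * 1.69 = 16.5789.
sqrt(g*y) = sqrt(16.5789) = 4.0717.
Fr = 6.06 / 4.0717 = 1.4883.

1.4883


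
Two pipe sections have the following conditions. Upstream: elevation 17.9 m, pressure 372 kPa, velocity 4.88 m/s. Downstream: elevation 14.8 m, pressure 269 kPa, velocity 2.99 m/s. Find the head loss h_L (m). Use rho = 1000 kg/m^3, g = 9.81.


Total head at each section: H = z + p/(rho*g) + V^2/(2g).
H1 = 17.9 + 372*1000/(1000*9.81) + 4.88^2/(2*9.81)
   = 17.9 + 37.92 + 1.2138
   = 57.034 m.
H2 = 14.8 + 269*1000/(1000*9.81) + 2.99^2/(2*9.81)
   = 14.8 + 27.421 + 0.4557
   = 42.677 m.
h_L = H1 - H2 = 57.034 - 42.677 = 14.358 m.

14.358


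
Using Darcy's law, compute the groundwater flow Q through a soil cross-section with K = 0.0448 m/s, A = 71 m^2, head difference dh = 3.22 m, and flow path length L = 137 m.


Darcy's law: Q = K * A * i, where i = dh/L.
Hydraulic gradient i = 3.22 / 137 = 0.023504.
Q = 0.0448 * 71 * 0.023504
  = 0.0748 m^3/s.

0.0748


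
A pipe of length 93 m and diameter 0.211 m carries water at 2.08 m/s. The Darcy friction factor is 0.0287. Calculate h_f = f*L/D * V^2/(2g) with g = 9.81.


Darcy-Weisbach equation: h_f = f * (L/D) * V^2/(2g).
f * L/D = 0.0287 * 93/0.211 = 12.6498.
V^2/(2g) = 2.08^2 / (2*9.81) = 4.3264 / 19.62 = 0.2205 m.
h_f = 12.6498 * 0.2205 = 2.789 m.

2.789


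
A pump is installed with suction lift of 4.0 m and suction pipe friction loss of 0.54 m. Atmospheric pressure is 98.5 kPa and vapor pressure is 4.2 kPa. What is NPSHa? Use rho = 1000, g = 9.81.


NPSHa = p_atm/(rho*g) - z_s - hf_s - p_vap/(rho*g).
p_atm/(rho*g) = 98.5*1000 / (1000*9.81) = 10.041 m.
p_vap/(rho*g) = 4.2*1000 / (1000*9.81) = 0.428 m.
NPSHa = 10.041 - 4.0 - 0.54 - 0.428
      = 5.07 m.

5.07


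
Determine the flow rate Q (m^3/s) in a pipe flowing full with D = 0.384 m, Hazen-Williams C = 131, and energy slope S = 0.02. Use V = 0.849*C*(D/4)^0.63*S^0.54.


For a full circular pipe, R = D/4 = 0.384/4 = 0.096 m.
V = 0.849 * 131 * 0.096^0.63 * 0.02^0.54
  = 0.849 * 131 * 0.228471 * 0.120936
  = 3.073 m/s.
Pipe area A = pi*D^2/4 = pi*0.384^2/4 = 0.1158 m^2.
Q = A * V = 0.1158 * 3.073 = 0.3559 m^3/s.

0.3559


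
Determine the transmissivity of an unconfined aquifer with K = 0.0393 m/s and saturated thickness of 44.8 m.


Transmissivity is defined as T = K * h.
T = 0.0393 * 44.8
  = 1.7606 m^2/s.

1.7606


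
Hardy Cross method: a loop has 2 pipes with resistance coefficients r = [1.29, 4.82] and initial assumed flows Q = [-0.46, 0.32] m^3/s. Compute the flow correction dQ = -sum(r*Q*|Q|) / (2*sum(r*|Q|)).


Numerator terms (r*Q*|Q|): 1.29*-0.46*|-0.46| = -0.273; 4.82*0.32*|0.32| = 0.4936.
Sum of numerator = 0.2206.
Denominator terms (r*|Q|): 1.29*|-0.46| = 0.5934; 4.82*|0.32| = 1.5424.
2 * sum of denominator = 2 * 2.1358 = 4.2716.
dQ = -0.2206 / 4.2716 = -0.0516 m^3/s.

-0.0516


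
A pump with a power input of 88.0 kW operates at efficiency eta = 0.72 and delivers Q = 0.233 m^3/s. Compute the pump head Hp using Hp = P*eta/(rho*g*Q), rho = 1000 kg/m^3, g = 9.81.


Pump head formula: Hp = P * eta / (rho * g * Q).
Numerator: P * eta = 88.0 * 1000 * 0.72 = 63360.0 W.
Denominator: rho * g * Q = 1000 * 9.81 * 0.233 = 2285.73.
Hp = 63360.0 / 2285.73 = 27.72 m.

27.72


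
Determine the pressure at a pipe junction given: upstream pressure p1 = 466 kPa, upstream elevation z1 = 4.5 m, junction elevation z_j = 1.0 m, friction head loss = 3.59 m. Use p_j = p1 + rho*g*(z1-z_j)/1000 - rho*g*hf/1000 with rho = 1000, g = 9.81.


Junction pressure: p_j = p1 + rho*g*(z1 - z_j)/1000 - rho*g*hf/1000.
Elevation term = 1000*9.81*(4.5 - 1.0)/1000 = 34.335 kPa.
Friction term = 1000*9.81*3.59/1000 = 35.218 kPa.
p_j = 466 + 34.335 - 35.218 = 465.12 kPa.

465.12


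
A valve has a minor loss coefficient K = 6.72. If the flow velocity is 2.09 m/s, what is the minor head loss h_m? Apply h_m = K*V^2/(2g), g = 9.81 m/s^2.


Minor loss formula: h_m = K * V^2/(2g).
V^2 = 2.09^2 = 4.3681.
V^2/(2g) = 4.3681 / 19.62 = 0.2226 m.
h_m = 6.72 * 0.2226 = 1.4961 m.

1.4961


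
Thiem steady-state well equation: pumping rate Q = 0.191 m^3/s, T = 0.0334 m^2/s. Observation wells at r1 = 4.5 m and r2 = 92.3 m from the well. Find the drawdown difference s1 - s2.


Thiem equation: s1 - s2 = Q/(2*pi*T) * ln(r2/r1).
ln(r2/r1) = ln(92.3/4.5) = 3.021.
Q/(2*pi*T) = 0.191 / (2*pi*0.0334) = 0.191 / 0.2099 = 0.9101.
s1 - s2 = 0.9101 * 3.021 = 2.7495 m.

2.7495


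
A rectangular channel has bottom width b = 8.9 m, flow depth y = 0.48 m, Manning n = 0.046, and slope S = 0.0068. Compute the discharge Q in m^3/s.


For a rectangular channel, the cross-sectional area A = b * y = 8.9 * 0.48 = 4.27 m^2.
The wetted perimeter P = b + 2y = 8.9 + 2*0.48 = 9.86 m.
Hydraulic radius R = A/P = 4.27/9.86 = 0.4333 m.
Velocity V = (1/n)*R^(2/3)*S^(1/2) = (1/0.046)*0.4333^(2/3)*0.0068^(1/2) = 1.0264 m/s.
Discharge Q = A * V = 4.27 * 1.0264 = 4.385 m^3/s.

4.385


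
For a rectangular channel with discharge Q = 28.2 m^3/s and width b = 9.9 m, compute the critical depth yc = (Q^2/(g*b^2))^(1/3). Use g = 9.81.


Using yc = (Q^2 / (g * b^2))^(1/3):
Q^2 = 28.2^2 = 795.24.
g * b^2 = 9.81 * 9.9^2 = 9.81 * 98.01 = 961.48.
Q^2 / (g*b^2) = 795.24 / 961.48 = 0.8271.
yc = 0.8271^(1/3) = 0.9387 m.

0.9387


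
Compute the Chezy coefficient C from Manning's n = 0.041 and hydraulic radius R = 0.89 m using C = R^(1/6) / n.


The Chezy coefficient relates to Manning's n through C = R^(1/6) / n.
R^(1/6) = 0.89^(1/6) = 0.980765.
C = 0.980765 / 0.041 = 23.92 m^(1/2)/s.

23.92


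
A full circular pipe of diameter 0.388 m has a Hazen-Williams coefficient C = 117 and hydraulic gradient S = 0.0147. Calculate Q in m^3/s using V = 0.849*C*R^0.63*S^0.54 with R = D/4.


For a full circular pipe, R = D/4 = 0.388/4 = 0.097 m.
V = 0.849 * 117 * 0.097^0.63 * 0.0147^0.54
  = 0.849 * 117 * 0.229967 * 0.102412
  = 2.3394 m/s.
Pipe area A = pi*D^2/4 = pi*0.388^2/4 = 0.1182 m^2.
Q = A * V = 0.1182 * 2.3394 = 0.2766 m^3/s.

0.2766


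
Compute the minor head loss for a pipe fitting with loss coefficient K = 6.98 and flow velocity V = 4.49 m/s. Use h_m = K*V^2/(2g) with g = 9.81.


Minor loss formula: h_m = K * V^2/(2g).
V^2 = 4.49^2 = 20.1601.
V^2/(2g) = 20.1601 / 19.62 = 1.0275 m.
h_m = 6.98 * 1.0275 = 7.1721 m.

7.1721


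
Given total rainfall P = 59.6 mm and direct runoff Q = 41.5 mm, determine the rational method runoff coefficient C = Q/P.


The runoff coefficient C = runoff depth / rainfall depth.
C = 41.5 / 59.6
  = 0.6963.

0.6963


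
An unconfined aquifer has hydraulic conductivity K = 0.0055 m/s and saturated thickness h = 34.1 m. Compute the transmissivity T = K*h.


Transmissivity is defined as T = K * h.
T = 0.0055 * 34.1
  = 0.1875 m^2/s.

0.1875


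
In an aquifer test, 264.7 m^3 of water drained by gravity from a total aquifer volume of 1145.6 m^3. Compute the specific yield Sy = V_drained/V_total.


Specific yield Sy = Volume drained / Total volume.
Sy = 264.7 / 1145.6
   = 0.2311.

0.2311


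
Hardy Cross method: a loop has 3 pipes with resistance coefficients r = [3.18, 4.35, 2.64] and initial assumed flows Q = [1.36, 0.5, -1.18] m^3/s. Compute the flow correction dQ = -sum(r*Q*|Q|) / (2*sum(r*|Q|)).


Numerator terms (r*Q*|Q|): 3.18*1.36*|1.36| = 5.8817; 4.35*0.5*|0.5| = 1.0875; 2.64*-1.18*|-1.18| = -3.6759.
Sum of numerator = 3.2933.
Denominator terms (r*|Q|): 3.18*|1.36| = 4.3248; 4.35*|0.5| = 2.175; 2.64*|-1.18| = 3.1152.
2 * sum of denominator = 2 * 9.615 = 19.23.
dQ = -3.2933 / 19.23 = -0.1713 m^3/s.

-0.1713


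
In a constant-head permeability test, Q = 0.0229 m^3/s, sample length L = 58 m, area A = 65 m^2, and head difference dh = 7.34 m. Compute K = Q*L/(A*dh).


From K = Q*L / (A*dh):
Numerator: Q*L = 0.0229 * 58 = 1.3282.
Denominator: A*dh = 65 * 7.34 = 477.1.
K = 1.3282 / 477.1 = 0.002784 m/s.

0.002784


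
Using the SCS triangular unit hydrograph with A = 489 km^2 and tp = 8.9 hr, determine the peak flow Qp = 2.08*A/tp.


SCS formula: Qp = 2.08 * A / tp.
Qp = 2.08 * 489 / 8.9
   = 1017.12 / 8.9
   = 114.28 m^3/s per cm.

114.28


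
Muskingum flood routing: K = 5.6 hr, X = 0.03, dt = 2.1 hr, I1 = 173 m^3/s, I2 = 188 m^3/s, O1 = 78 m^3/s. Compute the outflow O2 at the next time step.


Muskingum coefficients:
denom = 2*K*(1-X) + dt = 2*5.6*(1-0.03) + 2.1 = 12.964.
C0 = (dt - 2*K*X)/denom = (2.1 - 2*5.6*0.03)/12.964 = 0.1361.
C1 = (dt + 2*K*X)/denom = (2.1 + 2*5.6*0.03)/12.964 = 0.1879.
C2 = (2*K*(1-X) - dt)/denom = 0.676.
O2 = C0*I2 + C1*I1 + C2*O1
   = 0.1361*188 + 0.1879*173 + 0.676*78
   = 110.82 m^3/s.

110.82


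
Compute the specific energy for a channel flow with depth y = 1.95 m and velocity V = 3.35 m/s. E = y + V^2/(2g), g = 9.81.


Specific energy E = y + V^2/(2g).
Velocity head = V^2/(2g) = 3.35^2 / (2*9.81) = 11.2225 / 19.62 = 0.572 m.
E = 1.95 + 0.572 = 2.522 m.

2.522


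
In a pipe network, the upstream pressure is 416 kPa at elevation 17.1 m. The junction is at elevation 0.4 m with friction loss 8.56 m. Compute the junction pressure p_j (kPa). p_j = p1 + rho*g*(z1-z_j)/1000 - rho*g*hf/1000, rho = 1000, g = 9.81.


Junction pressure: p_j = p1 + rho*g*(z1 - z_j)/1000 - rho*g*hf/1000.
Elevation term = 1000*9.81*(17.1 - 0.4)/1000 = 163.827 kPa.
Friction term = 1000*9.81*8.56/1000 = 83.974 kPa.
p_j = 416 + 163.827 - 83.974 = 495.85 kPa.

495.85


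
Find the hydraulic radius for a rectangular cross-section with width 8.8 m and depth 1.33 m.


For a rectangular section:
Flow area A = b * y = 8.8 * 1.33 = 11.7 m^2.
Wetted perimeter P = b + 2y = 8.8 + 2*1.33 = 11.46 m.
Hydraulic radius R = A/P = 11.7 / 11.46 = 1.0213 m.

1.0213


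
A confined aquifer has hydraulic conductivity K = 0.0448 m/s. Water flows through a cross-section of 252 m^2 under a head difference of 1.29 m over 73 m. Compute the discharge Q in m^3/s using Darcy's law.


Darcy's law: Q = K * A * i, where i = dh/L.
Hydraulic gradient i = 1.29 / 73 = 0.017671.
Q = 0.0448 * 252 * 0.017671
  = 0.1995 m^3/s.

0.1995


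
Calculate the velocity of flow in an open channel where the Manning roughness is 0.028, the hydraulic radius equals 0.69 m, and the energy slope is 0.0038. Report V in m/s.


Manning's equation gives V = (1/n) * R^(2/3) * S^(1/2).
First, compute R^(2/3) = 0.69^(2/3) = 0.7808.
Next, S^(1/2) = 0.0038^(1/2) = 0.061644.
Then 1/n = 1/0.028 = 35.71.
V = 35.71 * 0.7808 * 0.061644 = 1.7191 m/s.

1.7191


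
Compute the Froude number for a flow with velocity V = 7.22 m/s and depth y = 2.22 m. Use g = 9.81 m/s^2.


The Froude number is defined as Fr = V / sqrt(g*y).
g*y = 9.81 * 2.22 = 21.7782.
sqrt(g*y) = sqrt(21.7782) = 4.6667.
Fr = 7.22 / 4.6667 = 1.5471.

1.5471


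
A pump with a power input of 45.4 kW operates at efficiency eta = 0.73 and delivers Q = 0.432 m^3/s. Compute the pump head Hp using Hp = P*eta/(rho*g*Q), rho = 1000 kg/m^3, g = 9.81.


Pump head formula: Hp = P * eta / (rho * g * Q).
Numerator: P * eta = 45.4 * 1000 * 0.73 = 33142.0 W.
Denominator: rho * g * Q = 1000 * 9.81 * 0.432 = 4237.92.
Hp = 33142.0 / 4237.92 = 7.82 m.

7.82


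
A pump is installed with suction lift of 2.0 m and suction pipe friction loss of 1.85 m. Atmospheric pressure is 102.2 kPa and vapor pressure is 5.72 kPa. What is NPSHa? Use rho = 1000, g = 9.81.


NPSHa = p_atm/(rho*g) - z_s - hf_s - p_vap/(rho*g).
p_atm/(rho*g) = 102.2*1000 / (1000*9.81) = 10.418 m.
p_vap/(rho*g) = 5.72*1000 / (1000*9.81) = 0.583 m.
NPSHa = 10.418 - 2.0 - 1.85 - 0.583
      = 5.98 m.

5.98


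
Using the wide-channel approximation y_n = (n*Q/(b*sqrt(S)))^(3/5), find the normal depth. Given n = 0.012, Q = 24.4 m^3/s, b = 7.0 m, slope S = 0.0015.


We use the wide-channel approximation y_n = (n*Q/(b*sqrt(S)))^(3/5).
sqrt(S) = sqrt(0.0015) = 0.03873.
Numerator: n*Q = 0.012 * 24.4 = 0.2928.
Denominator: b*sqrt(S) = 7.0 * 0.03873 = 0.27111.
arg = 1.08.
y_n = 1.08^(3/5) = 1.0473 m.

1.0473


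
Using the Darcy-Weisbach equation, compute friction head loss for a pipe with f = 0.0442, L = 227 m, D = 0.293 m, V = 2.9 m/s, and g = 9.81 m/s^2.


Darcy-Weisbach equation: h_f = f * (L/D) * V^2/(2g).
f * L/D = 0.0442 * 227/0.293 = 34.2437.
V^2/(2g) = 2.9^2 / (2*9.81) = 8.41 / 19.62 = 0.4286 m.
h_f = 34.2437 * 0.4286 = 14.678 m.

14.678


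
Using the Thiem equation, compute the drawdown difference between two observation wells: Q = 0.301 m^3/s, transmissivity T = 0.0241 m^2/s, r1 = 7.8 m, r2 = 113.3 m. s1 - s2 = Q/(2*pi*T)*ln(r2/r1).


Thiem equation: s1 - s2 = Q/(2*pi*T) * ln(r2/r1).
ln(r2/r1) = ln(113.3/7.8) = 2.6759.
Q/(2*pi*T) = 0.301 / (2*pi*0.0241) = 0.301 / 0.1514 = 1.9878.
s1 - s2 = 1.9878 * 2.6759 = 5.3191 m.

5.3191


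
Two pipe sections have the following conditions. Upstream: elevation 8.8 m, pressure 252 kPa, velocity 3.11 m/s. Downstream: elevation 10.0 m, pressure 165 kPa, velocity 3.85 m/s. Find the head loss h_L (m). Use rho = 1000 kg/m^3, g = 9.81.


Total head at each section: H = z + p/(rho*g) + V^2/(2g).
H1 = 8.8 + 252*1000/(1000*9.81) + 3.11^2/(2*9.81)
   = 8.8 + 25.688 + 0.493
   = 34.981 m.
H2 = 10.0 + 165*1000/(1000*9.81) + 3.85^2/(2*9.81)
   = 10.0 + 16.82 + 0.7555
   = 27.575 m.
h_L = H1 - H2 = 34.981 - 27.575 = 7.406 m.

7.406


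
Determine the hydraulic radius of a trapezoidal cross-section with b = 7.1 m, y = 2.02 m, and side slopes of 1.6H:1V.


For a trapezoidal section with side slope z:
A = (b + z*y)*y = (7.1 + 1.6*2.02)*2.02 = 20.871 m^2.
P = b + 2*y*sqrt(1 + z^2) = 7.1 + 2*2.02*sqrt(1 + 1.6^2) = 14.723 m.
R = A/P = 20.871 / 14.723 = 1.4176 m.

1.4176


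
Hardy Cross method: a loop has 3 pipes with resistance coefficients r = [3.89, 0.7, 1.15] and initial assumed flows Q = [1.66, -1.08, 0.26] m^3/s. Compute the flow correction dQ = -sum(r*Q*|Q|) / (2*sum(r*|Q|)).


Numerator terms (r*Q*|Q|): 3.89*1.66*|1.66| = 10.7193; 0.7*-1.08*|-1.08| = -0.8165; 1.15*0.26*|0.26| = 0.0777.
Sum of numerator = 9.9805.
Denominator terms (r*|Q|): 3.89*|1.66| = 6.4574; 0.7*|-1.08| = 0.756; 1.15*|0.26| = 0.299.
2 * sum of denominator = 2 * 7.5124 = 15.0248.
dQ = -9.9805 / 15.0248 = -0.6643 m^3/s.

-0.6643


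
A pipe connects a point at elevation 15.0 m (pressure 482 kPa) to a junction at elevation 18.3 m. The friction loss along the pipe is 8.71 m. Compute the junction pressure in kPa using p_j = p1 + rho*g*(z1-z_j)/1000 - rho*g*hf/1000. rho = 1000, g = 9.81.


Junction pressure: p_j = p1 + rho*g*(z1 - z_j)/1000 - rho*g*hf/1000.
Elevation term = 1000*9.81*(15.0 - 18.3)/1000 = -32.373 kPa.
Friction term = 1000*9.81*8.71/1000 = 85.445 kPa.
p_j = 482 + -32.373 - 85.445 = 364.18 kPa.

364.18


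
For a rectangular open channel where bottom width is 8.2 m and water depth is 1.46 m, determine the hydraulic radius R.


For a rectangular section:
Flow area A = b * y = 8.2 * 1.46 = 11.97 m^2.
Wetted perimeter P = b + 2y = 8.2 + 2*1.46 = 11.12 m.
Hydraulic radius R = A/P = 11.97 / 11.12 = 1.0766 m.

1.0766


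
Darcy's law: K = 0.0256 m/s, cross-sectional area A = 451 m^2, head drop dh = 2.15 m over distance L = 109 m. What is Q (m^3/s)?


Darcy's law: Q = K * A * i, where i = dh/L.
Hydraulic gradient i = 2.15 / 109 = 0.019725.
Q = 0.0256 * 451 * 0.019725
  = 0.2277 m^3/s.

0.2277


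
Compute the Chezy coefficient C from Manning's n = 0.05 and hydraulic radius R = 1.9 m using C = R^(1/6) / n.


The Chezy coefficient relates to Manning's n through C = R^(1/6) / n.
R^(1/6) = 1.9^(1/6) = 1.112907.
C = 1.112907 / 0.05 = 22.26 m^(1/2)/s.

22.26


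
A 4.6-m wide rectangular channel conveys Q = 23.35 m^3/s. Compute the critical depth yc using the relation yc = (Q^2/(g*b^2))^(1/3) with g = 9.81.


Using yc = (Q^2 / (g * b^2))^(1/3):
Q^2 = 23.35^2 = 545.22.
g * b^2 = 9.81 * 4.6^2 = 9.81 * 21.16 = 207.58.
Q^2 / (g*b^2) = 545.22 / 207.58 = 2.6266.
yc = 2.6266^(1/3) = 1.3797 m.

1.3797


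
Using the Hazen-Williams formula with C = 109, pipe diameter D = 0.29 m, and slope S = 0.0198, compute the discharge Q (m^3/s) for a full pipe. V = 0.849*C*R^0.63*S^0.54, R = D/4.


For a full circular pipe, R = D/4 = 0.29/4 = 0.0725 m.
V = 0.849 * 109 * 0.0725^0.63 * 0.0198^0.54
  = 0.849 * 109 * 0.191431 * 0.120282
  = 2.1308 m/s.
Pipe area A = pi*D^2/4 = pi*0.29^2/4 = 0.0661 m^2.
Q = A * V = 0.0661 * 2.1308 = 0.1407 m^3/s.

0.1407


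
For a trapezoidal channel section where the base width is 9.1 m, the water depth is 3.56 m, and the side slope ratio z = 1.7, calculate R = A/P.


For a trapezoidal section with side slope z:
A = (b + z*y)*y = (9.1 + 1.7*3.56)*3.56 = 53.941 m^2.
P = b + 2*y*sqrt(1 + z^2) = 9.1 + 2*3.56*sqrt(1 + 1.7^2) = 23.143 m.
R = A/P = 53.941 / 23.143 = 2.3308 m.

2.3308


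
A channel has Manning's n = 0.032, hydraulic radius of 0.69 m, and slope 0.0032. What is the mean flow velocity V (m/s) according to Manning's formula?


Manning's equation gives V = (1/n) * R^(2/3) * S^(1/2).
First, compute R^(2/3) = 0.69^(2/3) = 0.7808.
Next, S^(1/2) = 0.0032^(1/2) = 0.056569.
Then 1/n = 1/0.032 = 31.25.
V = 31.25 * 0.7808 * 0.056569 = 1.3804 m/s.

1.3804


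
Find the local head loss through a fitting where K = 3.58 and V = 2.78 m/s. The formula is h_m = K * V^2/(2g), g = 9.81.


Minor loss formula: h_m = K * V^2/(2g).
V^2 = 2.78^2 = 7.7284.
V^2/(2g) = 7.7284 / 19.62 = 0.3939 m.
h_m = 3.58 * 0.3939 = 1.4102 m.

1.4102


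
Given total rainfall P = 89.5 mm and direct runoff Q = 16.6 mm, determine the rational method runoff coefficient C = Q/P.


The runoff coefficient C = runoff depth / rainfall depth.
C = 16.6 / 89.5
  = 0.1855.

0.1855


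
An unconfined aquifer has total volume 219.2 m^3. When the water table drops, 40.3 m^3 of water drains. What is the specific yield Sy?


Specific yield Sy = Volume drained / Total volume.
Sy = 40.3 / 219.2
   = 0.1839.

0.1839


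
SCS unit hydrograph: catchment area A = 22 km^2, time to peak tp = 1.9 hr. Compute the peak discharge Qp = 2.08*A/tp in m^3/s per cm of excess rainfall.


SCS formula: Qp = 2.08 * A / tp.
Qp = 2.08 * 22 / 1.9
   = 45.76 / 1.9
   = 24.08 m^3/s per cm.

24.08


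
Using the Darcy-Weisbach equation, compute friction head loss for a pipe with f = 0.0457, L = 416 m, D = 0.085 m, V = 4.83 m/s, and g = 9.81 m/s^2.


Darcy-Weisbach equation: h_f = f * (L/D) * V^2/(2g).
f * L/D = 0.0457 * 416/0.085 = 223.6612.
V^2/(2g) = 4.83^2 / (2*9.81) = 23.3289 / 19.62 = 1.189 m.
h_f = 223.6612 * 1.189 = 265.941 m.

265.941


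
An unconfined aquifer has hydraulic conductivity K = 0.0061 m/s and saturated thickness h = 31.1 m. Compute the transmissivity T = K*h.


Transmissivity is defined as T = K * h.
T = 0.0061 * 31.1
  = 0.1897 m^2/s.

0.1897


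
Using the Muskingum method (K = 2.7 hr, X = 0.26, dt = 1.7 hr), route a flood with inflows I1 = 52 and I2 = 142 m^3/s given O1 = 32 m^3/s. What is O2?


Muskingum coefficients:
denom = 2*K*(1-X) + dt = 2*2.7*(1-0.26) + 1.7 = 5.696.
C0 = (dt - 2*K*X)/denom = (1.7 - 2*2.7*0.26)/5.696 = 0.052.
C1 = (dt + 2*K*X)/denom = (1.7 + 2*2.7*0.26)/5.696 = 0.5449.
C2 = (2*K*(1-X) - dt)/denom = 0.4031.
O2 = C0*I2 + C1*I1 + C2*O1
   = 0.052*142 + 0.5449*52 + 0.4031*32
   = 48.62 m^3/s.

48.62


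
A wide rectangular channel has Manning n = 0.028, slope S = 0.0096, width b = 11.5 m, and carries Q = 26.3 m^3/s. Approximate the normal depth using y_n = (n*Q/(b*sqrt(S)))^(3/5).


We use the wide-channel approximation y_n = (n*Q/(b*sqrt(S)))^(3/5).
sqrt(S) = sqrt(0.0096) = 0.09798.
Numerator: n*Q = 0.028 * 26.3 = 0.7364.
Denominator: b*sqrt(S) = 11.5 * 0.09798 = 1.12677.
arg = 0.6536.
y_n = 0.6536^(3/5) = 0.7748 m.

0.7748


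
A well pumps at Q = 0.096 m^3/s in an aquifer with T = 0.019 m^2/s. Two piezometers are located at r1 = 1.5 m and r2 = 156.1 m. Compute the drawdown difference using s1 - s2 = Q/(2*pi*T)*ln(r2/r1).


Thiem equation: s1 - s2 = Q/(2*pi*T) * ln(r2/r1).
ln(r2/r1) = ln(156.1/1.5) = 4.645.
Q/(2*pi*T) = 0.096 / (2*pi*0.019) = 0.096 / 0.1194 = 0.8042.
s1 - s2 = 0.8042 * 4.645 = 3.7353 m.

3.7353


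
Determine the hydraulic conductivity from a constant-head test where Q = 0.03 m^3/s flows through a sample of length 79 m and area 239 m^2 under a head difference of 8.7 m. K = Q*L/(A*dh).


From K = Q*L / (A*dh):
Numerator: Q*L = 0.03 * 79 = 2.37.
Denominator: A*dh = 239 * 8.7 = 2079.3.
K = 2.37 / 2079.3 = 0.00114 m/s.

0.00114


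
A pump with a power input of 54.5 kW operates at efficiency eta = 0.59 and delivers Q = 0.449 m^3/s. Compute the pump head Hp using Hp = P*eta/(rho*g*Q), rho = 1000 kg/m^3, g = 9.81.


Pump head formula: Hp = P * eta / (rho * g * Q).
Numerator: P * eta = 54.5 * 1000 * 0.59 = 32155.0 W.
Denominator: rho * g * Q = 1000 * 9.81 * 0.449 = 4404.69.
Hp = 32155.0 / 4404.69 = 7.3 m.

7.3


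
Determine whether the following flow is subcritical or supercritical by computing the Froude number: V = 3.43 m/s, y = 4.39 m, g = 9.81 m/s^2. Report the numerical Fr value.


The Froude number is defined as Fr = V / sqrt(g*y).
g*y = 9.81 * 4.39 = 43.0659.
sqrt(g*y) = sqrt(43.0659) = 6.5625.
Fr = 3.43 / 6.5625 = 0.5227.
Since Fr < 1, the flow is subcritical.

0.5227
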